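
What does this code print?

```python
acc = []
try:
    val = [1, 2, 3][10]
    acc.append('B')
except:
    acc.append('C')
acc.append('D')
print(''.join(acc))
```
CD

Exception raised in try, caught by bare except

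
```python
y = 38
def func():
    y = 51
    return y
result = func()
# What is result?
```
51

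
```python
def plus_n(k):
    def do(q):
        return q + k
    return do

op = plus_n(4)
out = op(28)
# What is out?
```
32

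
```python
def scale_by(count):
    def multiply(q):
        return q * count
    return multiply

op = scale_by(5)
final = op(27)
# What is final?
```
135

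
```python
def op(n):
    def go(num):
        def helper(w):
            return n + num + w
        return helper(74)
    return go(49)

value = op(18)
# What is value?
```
141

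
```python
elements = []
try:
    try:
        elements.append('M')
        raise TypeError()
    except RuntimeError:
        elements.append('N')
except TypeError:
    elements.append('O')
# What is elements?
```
['M', 'O']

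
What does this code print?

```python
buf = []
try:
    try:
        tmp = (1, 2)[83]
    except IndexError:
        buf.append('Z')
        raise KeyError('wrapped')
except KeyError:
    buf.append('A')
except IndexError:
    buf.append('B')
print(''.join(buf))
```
ZA

New KeyError raised, caught by outer KeyError handler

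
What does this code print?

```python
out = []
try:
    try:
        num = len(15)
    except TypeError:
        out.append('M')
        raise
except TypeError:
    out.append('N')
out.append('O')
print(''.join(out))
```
MNO

raise without argument re-raises current exception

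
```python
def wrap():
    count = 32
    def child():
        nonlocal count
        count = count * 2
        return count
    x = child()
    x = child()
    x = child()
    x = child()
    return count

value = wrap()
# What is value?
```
512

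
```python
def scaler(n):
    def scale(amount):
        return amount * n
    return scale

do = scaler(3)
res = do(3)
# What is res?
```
9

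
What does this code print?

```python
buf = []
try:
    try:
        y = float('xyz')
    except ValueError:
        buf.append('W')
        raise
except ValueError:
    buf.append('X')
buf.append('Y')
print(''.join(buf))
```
WXY

raise without argument re-raises current exception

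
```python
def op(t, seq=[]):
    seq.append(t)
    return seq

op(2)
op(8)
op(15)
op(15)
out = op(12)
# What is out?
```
[2, 8, 15, 15, 12]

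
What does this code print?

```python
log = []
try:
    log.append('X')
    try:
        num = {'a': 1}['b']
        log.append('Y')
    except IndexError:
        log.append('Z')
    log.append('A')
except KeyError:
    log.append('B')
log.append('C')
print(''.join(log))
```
XBC

Inner handler doesn't match, propagates to outer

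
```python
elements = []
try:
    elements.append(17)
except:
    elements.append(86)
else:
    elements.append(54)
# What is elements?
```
[17, 54]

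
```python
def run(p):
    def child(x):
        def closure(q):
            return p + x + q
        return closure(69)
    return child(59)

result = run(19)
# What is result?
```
147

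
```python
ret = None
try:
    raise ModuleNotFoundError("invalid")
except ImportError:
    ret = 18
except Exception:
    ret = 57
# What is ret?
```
18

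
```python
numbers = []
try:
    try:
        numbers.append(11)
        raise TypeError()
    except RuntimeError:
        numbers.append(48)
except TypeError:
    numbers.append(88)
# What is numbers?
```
[11, 88]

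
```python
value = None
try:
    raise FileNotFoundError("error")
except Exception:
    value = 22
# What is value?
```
22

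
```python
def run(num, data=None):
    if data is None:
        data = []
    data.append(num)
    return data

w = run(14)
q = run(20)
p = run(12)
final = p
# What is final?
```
[12]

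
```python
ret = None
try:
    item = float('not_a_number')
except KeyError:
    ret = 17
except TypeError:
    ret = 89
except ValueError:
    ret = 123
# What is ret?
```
123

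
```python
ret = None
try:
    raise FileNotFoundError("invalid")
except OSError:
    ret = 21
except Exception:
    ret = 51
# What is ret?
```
21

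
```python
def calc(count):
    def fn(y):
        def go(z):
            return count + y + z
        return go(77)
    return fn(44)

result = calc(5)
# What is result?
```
126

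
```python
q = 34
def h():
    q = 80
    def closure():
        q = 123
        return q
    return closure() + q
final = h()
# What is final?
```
203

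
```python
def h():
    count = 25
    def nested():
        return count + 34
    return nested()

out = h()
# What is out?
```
59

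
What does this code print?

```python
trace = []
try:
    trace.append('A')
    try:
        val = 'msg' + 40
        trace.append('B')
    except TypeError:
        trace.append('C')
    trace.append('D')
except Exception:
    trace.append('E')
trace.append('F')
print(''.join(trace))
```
ACDF

Inner exception caught by inner handler, outer continues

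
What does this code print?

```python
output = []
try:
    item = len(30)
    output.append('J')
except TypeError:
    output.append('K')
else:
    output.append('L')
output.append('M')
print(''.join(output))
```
KM

else block skipped when exception is caught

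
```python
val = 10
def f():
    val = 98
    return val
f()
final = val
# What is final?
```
10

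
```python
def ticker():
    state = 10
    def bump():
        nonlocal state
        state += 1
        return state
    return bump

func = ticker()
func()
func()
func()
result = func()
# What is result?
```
14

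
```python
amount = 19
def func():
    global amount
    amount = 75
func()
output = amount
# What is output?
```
75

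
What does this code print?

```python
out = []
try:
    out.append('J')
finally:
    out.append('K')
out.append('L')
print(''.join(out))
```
JKL

try/finally without except, no exception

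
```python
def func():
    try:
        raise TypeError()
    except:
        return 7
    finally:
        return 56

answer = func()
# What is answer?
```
56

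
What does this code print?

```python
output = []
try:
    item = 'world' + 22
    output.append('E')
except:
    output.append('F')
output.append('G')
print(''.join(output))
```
FG

Exception raised in try, caught by bare except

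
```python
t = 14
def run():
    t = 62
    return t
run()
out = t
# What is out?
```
14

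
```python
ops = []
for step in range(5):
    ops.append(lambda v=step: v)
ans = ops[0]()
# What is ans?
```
0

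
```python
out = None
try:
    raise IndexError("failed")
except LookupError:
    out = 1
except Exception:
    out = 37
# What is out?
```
1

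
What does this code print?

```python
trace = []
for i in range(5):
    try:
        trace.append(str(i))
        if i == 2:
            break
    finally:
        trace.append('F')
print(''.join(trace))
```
0F1F2F

finally runs even when breaking out of loop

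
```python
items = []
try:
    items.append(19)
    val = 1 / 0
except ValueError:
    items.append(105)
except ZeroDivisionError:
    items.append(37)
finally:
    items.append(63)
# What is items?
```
[19, 37, 63]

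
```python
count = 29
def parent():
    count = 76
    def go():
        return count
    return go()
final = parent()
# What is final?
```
76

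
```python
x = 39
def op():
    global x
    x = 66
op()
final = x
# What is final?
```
66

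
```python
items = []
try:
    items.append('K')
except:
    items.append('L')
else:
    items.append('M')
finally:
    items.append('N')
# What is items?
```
['K', 'M', 'N']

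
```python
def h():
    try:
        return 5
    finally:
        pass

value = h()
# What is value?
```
5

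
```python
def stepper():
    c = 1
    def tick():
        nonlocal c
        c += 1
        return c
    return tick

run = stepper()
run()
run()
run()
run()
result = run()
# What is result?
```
6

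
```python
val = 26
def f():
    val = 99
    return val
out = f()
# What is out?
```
99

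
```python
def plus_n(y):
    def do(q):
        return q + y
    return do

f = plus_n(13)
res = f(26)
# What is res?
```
39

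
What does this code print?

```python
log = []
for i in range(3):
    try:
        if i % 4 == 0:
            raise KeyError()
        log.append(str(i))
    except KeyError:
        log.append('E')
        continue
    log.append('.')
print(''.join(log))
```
E1.2.

continue in except skips rest of loop body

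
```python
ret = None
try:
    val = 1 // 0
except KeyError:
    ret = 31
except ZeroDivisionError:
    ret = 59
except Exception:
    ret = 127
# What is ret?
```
59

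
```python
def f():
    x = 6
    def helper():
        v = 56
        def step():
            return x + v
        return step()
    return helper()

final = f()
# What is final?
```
62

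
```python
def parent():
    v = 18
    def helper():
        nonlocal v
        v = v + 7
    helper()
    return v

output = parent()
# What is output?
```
25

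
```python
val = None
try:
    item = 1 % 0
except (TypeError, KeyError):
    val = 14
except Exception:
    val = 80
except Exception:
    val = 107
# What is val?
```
80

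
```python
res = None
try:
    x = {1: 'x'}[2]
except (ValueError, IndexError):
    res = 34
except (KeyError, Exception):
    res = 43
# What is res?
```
43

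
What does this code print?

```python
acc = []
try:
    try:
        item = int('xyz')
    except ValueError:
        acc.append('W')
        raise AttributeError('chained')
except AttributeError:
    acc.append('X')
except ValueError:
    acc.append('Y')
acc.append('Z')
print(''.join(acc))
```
WXZ

AttributeError raised and caught, original ValueError not re-raised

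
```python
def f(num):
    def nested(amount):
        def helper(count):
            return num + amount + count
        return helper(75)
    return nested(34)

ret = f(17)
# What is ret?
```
126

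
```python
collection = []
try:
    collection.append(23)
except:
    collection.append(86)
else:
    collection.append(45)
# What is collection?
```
[23, 45]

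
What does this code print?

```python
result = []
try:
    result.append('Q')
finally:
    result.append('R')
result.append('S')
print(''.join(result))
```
QRS

try/finally without except, no exception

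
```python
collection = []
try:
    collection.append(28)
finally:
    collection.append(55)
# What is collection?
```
[28, 55]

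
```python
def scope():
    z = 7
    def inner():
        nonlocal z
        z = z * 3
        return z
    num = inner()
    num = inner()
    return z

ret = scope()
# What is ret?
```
63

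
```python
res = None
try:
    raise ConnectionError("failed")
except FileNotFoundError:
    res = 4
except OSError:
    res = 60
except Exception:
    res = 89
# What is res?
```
60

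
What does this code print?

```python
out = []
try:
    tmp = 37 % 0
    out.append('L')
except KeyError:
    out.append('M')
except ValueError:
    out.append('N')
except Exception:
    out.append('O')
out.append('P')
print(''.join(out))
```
OP

ZeroDivisionError not specifically caught, falls to Exception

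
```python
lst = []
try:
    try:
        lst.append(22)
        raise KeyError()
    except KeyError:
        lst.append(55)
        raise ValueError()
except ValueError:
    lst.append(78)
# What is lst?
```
[22, 55, 78]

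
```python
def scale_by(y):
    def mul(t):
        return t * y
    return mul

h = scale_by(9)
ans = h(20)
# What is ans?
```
180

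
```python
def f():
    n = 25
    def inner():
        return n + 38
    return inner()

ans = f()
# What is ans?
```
63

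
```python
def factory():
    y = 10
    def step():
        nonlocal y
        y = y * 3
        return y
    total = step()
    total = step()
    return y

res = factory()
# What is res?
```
90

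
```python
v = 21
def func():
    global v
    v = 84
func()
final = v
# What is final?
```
84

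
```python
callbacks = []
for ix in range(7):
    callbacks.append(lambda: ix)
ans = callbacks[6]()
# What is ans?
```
6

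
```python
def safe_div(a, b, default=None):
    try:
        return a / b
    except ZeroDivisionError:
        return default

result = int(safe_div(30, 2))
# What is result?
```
15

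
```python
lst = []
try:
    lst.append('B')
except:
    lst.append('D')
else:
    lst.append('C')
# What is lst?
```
['B', 'C']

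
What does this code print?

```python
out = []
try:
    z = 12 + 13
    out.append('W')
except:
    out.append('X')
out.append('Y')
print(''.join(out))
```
WY

No exception, try block completes normally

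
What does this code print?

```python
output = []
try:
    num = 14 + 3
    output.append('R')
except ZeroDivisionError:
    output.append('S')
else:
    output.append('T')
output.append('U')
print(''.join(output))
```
RTU

else block runs when no exception occurs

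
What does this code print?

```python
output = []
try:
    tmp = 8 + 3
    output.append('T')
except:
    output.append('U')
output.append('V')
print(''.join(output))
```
TV

No exception, try block completes normally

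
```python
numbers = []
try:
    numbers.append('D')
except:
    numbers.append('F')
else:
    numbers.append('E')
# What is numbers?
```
['D', 'E']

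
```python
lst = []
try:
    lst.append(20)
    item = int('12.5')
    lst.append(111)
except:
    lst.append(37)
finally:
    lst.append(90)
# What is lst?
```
[20, 37, 90]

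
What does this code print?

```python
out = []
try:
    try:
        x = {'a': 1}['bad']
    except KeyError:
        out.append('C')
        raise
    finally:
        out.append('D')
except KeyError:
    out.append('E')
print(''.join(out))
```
CDE

finally runs before re-raised exception propagates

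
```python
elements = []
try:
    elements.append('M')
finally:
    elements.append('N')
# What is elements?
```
['M', 'N']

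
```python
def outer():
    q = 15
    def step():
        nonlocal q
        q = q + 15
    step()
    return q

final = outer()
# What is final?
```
30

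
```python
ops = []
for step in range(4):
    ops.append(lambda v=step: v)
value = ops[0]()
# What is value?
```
0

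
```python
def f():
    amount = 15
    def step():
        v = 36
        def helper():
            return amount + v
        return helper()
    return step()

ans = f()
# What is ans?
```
51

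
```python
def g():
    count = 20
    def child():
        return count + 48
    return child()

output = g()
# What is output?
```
68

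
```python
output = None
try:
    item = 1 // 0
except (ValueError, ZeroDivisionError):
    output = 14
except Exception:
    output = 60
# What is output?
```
14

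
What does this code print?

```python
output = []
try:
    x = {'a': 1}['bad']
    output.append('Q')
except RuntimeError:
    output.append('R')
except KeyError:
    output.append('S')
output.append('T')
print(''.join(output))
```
ST

KeyError is caught by its specific handler, not RuntimeError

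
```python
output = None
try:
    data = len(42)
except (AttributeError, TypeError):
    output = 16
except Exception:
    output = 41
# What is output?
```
16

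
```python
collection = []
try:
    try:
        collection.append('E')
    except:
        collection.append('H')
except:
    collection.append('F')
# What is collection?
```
['E']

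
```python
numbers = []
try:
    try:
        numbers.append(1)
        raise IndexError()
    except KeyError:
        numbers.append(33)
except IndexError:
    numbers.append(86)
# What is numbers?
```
[1, 86]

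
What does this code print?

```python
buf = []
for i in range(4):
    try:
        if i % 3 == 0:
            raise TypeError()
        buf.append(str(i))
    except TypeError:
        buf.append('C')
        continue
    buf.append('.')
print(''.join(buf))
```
C1.2.C

continue in except skips rest of loop body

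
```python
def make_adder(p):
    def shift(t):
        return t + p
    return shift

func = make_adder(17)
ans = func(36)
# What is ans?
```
53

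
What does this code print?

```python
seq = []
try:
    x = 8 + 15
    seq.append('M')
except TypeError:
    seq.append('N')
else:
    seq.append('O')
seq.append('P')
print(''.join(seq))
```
MOP

else block runs when no exception occurs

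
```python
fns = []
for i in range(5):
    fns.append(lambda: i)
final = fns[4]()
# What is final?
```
4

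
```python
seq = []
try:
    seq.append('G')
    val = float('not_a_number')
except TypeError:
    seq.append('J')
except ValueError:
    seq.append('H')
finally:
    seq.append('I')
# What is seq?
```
['G', 'H', 'I']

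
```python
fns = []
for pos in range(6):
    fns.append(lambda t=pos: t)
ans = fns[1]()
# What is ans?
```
1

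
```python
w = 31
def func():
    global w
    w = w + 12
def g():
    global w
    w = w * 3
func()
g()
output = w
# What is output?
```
129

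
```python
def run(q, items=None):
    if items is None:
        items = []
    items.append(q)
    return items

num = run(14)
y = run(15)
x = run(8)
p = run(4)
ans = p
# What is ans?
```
[4]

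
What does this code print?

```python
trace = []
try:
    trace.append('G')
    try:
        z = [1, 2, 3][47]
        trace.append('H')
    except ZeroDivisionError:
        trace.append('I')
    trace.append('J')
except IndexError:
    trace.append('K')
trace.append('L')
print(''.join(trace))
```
GKL

Inner handler doesn't match, propagates to outer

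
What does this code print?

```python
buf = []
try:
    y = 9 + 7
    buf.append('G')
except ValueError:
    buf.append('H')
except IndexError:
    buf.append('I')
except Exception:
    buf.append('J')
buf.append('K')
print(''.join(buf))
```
GK

No exception, try block completes normally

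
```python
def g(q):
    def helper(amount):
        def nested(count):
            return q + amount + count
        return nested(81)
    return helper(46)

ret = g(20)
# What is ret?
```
147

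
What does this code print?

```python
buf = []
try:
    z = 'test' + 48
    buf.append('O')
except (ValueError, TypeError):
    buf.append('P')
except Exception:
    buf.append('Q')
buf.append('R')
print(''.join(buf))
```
PR

TypeError matches tuple containing it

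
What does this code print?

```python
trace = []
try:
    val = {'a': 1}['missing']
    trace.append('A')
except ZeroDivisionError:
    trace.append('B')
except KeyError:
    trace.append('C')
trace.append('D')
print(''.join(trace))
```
CD

KeyError is caught by its specific handler, not ZeroDivisionError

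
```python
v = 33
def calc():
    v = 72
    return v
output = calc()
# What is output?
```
72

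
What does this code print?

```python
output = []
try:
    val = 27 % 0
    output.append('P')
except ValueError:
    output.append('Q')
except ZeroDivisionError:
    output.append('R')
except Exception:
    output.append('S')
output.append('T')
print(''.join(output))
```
RT

ZeroDivisionError matches before generic Exception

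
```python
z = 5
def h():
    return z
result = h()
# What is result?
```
5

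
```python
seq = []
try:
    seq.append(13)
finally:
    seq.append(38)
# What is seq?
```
[13, 38]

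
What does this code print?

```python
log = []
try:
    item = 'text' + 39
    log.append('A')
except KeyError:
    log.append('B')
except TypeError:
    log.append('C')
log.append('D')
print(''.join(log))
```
CD

TypeError is caught by its specific handler, not KeyError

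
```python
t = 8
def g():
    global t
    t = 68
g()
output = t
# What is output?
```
68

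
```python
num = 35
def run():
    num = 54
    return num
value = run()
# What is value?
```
54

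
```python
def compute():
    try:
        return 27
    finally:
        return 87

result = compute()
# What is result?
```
87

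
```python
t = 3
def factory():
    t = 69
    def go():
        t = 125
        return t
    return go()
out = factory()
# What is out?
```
125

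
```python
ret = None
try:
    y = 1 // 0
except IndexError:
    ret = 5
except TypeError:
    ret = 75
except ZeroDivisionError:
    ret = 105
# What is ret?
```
105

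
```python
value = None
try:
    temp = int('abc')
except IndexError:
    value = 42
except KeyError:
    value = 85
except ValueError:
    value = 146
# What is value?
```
146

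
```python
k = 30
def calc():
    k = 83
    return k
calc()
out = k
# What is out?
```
30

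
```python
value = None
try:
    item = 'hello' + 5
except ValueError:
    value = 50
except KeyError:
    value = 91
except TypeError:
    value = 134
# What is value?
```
134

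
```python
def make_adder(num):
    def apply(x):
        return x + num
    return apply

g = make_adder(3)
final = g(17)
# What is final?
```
20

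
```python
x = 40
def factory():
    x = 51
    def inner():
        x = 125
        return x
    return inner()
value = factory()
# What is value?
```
125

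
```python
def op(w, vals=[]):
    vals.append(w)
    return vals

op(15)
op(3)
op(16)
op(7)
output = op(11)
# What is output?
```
[15, 3, 16, 7, 11]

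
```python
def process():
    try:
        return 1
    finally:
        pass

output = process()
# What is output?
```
1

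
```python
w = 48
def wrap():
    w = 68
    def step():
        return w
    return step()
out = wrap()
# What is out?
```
68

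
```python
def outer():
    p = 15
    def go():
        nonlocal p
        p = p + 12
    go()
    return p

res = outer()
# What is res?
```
27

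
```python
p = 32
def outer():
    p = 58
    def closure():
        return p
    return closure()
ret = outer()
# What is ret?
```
58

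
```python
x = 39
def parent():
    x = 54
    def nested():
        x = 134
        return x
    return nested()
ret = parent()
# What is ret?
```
134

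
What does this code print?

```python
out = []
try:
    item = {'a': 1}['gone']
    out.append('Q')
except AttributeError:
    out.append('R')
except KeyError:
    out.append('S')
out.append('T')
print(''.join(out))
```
ST

KeyError is caught by its specific handler, not AttributeError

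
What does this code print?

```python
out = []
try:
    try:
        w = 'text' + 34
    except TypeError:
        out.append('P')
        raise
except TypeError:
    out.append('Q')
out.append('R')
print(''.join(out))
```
PQR

raise without argument re-raises current exception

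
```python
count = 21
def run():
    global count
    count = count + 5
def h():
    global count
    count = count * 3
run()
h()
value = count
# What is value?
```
78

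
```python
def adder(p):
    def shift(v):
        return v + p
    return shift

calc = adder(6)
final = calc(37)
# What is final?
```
43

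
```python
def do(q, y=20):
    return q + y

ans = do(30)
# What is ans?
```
50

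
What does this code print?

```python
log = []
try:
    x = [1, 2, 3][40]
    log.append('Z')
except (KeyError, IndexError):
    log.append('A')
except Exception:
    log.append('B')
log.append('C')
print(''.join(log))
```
AC

IndexError matches tuple containing it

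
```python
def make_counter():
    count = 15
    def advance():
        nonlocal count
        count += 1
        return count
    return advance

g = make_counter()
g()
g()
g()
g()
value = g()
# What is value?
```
20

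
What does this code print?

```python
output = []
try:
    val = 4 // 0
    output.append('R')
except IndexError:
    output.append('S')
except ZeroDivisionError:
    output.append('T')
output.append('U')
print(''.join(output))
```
TU

ZeroDivisionError is caught by its specific handler, not IndexError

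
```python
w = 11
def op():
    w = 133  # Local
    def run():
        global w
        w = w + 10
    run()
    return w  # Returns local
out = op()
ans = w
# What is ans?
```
21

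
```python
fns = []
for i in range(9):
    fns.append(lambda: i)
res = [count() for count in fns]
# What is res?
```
[8, 8, 8, 8, 8, 8, 8, 8, 8]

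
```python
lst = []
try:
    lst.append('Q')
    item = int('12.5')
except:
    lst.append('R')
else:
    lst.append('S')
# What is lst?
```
['Q', 'R']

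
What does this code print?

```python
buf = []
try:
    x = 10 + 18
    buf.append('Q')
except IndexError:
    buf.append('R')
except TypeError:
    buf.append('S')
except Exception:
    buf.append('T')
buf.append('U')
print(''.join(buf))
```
QU

No exception, try block completes normally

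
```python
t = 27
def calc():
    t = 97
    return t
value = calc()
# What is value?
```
97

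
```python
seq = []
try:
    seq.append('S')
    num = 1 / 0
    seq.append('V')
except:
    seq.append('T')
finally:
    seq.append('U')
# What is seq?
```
['S', 'T', 'U']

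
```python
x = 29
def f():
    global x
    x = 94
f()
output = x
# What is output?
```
94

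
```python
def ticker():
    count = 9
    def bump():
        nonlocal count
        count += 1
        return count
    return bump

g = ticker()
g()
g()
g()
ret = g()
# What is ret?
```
13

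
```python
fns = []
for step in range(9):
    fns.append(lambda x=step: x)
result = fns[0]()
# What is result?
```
0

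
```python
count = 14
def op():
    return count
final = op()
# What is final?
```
14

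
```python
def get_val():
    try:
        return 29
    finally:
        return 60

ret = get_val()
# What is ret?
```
60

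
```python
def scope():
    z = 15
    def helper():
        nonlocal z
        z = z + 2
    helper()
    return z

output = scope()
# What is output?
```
17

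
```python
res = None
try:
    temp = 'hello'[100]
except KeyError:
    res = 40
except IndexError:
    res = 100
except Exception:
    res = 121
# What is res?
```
100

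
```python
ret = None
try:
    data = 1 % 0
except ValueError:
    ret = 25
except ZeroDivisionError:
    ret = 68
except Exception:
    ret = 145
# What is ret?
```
68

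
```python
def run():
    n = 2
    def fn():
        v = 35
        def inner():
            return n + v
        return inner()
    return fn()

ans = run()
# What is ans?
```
37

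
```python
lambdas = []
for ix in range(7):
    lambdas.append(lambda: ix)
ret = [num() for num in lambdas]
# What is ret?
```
[6, 6, 6, 6, 6, 6, 6]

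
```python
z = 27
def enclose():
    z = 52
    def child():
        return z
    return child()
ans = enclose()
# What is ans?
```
52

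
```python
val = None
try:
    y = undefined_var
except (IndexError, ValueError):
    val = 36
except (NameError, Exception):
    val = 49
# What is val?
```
49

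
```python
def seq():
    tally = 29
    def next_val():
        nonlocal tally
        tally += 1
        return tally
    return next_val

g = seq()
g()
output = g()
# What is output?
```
31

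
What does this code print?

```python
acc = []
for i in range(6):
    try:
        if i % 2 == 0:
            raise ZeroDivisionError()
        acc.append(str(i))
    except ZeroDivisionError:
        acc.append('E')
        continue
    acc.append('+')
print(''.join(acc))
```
E1+E3+E5+

continue in except skips rest of loop body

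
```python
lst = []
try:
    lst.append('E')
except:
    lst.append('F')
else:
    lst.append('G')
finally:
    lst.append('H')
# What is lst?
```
['E', 'G', 'H']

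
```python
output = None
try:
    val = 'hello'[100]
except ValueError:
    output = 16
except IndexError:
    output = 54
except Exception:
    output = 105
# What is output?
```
54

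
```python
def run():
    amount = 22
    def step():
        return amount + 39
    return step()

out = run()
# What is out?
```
61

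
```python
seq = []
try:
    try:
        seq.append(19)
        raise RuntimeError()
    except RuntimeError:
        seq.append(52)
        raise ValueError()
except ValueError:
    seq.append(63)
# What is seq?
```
[19, 52, 63]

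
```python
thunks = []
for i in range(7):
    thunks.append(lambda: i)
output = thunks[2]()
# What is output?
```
6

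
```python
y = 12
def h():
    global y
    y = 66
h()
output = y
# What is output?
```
66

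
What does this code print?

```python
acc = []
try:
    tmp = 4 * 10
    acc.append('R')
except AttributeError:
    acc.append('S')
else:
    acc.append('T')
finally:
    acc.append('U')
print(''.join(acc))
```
RTU

else runs before finally when no exception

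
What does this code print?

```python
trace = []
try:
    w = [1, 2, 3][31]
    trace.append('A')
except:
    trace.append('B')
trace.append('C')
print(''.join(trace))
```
BC

Exception raised in try, caught by bare except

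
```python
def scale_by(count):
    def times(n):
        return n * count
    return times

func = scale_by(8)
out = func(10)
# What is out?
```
80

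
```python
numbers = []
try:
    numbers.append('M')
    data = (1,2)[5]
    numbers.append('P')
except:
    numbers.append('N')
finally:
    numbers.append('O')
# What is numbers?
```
['M', 'N', 'O']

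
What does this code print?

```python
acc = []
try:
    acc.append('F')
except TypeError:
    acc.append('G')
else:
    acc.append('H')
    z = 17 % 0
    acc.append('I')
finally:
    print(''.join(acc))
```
FH

Try succeeds, else appends 'H', ZeroDivisionError in else is uncaught, finally prints before exception propagates ('I' never appended)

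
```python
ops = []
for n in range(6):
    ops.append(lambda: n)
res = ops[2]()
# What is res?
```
5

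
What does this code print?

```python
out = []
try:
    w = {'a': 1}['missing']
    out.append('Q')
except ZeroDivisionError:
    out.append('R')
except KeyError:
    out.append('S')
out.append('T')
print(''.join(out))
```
ST

KeyError is caught by its specific handler, not ZeroDivisionError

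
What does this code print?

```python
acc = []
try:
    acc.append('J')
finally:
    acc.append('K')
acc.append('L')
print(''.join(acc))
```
JKL

try/finally without except, no exception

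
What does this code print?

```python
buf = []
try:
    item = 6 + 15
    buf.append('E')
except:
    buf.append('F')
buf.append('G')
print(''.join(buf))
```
EG

No exception, try block completes normally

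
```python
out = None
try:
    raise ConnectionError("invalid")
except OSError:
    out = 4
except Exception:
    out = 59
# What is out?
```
4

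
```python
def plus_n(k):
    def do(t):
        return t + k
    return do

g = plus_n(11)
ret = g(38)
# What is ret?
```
49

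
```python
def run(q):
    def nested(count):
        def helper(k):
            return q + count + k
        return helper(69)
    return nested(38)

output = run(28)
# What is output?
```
135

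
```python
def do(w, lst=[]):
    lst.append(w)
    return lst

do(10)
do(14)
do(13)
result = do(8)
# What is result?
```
[10, 14, 13, 8]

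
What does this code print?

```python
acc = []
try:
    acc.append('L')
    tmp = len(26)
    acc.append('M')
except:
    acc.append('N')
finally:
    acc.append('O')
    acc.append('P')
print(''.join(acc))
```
LNOP

Code before exception runs, then except, then all of finally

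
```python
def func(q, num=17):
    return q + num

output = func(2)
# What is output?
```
19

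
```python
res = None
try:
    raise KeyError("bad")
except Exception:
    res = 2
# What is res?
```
2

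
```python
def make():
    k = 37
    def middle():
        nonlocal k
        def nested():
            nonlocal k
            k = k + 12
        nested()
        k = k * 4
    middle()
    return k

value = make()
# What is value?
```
196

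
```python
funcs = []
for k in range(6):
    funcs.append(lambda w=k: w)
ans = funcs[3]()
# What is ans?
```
3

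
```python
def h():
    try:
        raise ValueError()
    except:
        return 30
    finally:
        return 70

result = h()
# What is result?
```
70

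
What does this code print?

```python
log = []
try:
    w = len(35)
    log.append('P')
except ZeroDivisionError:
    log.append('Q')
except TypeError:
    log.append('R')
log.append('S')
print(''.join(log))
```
RS

TypeError is caught by its specific handler, not ZeroDivisionError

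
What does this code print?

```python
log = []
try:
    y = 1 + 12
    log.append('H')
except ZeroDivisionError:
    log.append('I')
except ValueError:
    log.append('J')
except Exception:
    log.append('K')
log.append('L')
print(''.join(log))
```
HL

No exception, try block completes normally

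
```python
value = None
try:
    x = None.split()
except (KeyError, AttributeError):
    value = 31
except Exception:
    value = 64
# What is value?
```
31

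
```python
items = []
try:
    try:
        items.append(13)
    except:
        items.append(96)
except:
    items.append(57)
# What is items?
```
[13]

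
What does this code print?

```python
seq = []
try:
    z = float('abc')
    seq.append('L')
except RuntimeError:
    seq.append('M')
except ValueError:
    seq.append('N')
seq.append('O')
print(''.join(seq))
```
NO

ValueError is caught by its specific handler, not RuntimeError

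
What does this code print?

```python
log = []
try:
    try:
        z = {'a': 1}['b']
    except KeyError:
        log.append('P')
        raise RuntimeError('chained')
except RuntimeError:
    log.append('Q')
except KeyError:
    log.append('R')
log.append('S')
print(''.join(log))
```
PQS

RuntimeError raised and caught, original KeyError not re-raised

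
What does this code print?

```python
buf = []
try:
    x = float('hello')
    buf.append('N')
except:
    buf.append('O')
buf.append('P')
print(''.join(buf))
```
OP

Exception raised in try, caught by bare except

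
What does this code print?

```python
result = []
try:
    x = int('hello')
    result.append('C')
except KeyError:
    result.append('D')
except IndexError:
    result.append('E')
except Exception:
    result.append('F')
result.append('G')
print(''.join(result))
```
FG

ValueError not specifically caught, falls to Exception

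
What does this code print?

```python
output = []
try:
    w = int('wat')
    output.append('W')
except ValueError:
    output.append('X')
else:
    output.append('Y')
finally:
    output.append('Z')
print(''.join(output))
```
XZ

Exception: except runs, else skipped, finally runs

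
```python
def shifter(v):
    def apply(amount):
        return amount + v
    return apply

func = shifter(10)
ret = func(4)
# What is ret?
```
14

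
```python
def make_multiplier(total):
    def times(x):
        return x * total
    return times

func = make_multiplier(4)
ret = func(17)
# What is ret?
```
68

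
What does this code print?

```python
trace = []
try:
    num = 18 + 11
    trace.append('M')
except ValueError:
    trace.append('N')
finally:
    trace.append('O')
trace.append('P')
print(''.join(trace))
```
MOP

finally runs after normal execution too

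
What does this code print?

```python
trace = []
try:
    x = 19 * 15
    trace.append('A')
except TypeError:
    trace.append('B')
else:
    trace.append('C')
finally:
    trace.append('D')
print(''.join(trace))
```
ACD

else runs before finally when no exception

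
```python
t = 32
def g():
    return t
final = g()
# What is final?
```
32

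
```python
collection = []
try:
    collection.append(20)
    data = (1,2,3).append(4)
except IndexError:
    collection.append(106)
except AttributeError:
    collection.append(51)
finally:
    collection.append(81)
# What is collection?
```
[20, 51, 81]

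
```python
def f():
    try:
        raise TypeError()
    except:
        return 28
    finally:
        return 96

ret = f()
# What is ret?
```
96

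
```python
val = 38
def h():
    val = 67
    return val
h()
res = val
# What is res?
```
38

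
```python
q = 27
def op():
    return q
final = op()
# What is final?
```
27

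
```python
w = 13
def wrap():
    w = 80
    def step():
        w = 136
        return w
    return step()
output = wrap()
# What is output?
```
136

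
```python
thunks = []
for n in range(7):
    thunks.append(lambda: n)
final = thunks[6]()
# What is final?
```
6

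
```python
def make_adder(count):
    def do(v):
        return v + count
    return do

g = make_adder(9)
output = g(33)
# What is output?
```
42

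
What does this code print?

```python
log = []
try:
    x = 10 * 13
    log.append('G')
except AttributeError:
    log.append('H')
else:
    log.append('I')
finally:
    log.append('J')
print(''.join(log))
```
GIJ

else runs before finally when no exception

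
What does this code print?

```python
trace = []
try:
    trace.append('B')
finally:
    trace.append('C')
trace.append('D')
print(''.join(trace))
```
BCD

try/finally without except, no exception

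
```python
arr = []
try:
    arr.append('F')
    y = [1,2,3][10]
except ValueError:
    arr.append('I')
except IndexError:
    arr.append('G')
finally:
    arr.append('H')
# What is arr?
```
['F', 'G', 'H']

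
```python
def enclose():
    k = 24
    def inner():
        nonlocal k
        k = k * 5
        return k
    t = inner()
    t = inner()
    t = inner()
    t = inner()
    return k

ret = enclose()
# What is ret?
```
15000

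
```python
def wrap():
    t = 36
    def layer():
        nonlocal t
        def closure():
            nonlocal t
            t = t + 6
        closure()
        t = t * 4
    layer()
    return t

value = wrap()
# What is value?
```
168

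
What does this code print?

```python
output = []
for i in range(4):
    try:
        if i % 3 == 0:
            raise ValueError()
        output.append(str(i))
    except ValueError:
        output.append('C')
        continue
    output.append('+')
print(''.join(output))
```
C1+2+C

continue in except skips rest of loop body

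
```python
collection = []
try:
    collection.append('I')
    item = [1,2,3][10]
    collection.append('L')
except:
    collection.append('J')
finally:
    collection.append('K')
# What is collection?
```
['I', 'J', 'K']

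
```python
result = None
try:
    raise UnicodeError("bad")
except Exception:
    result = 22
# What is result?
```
22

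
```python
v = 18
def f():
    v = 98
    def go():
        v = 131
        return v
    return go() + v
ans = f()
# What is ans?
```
229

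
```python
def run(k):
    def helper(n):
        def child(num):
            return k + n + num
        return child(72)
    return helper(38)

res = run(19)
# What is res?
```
129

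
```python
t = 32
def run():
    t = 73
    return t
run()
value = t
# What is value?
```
32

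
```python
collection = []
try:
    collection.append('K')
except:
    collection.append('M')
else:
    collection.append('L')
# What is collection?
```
['K', 'L']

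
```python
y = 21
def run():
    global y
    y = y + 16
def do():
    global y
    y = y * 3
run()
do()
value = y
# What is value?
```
111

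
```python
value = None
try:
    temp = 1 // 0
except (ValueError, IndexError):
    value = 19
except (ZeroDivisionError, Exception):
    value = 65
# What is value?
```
65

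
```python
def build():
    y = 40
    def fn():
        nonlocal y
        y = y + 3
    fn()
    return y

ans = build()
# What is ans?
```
43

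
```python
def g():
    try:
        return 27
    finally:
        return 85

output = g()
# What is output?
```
85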